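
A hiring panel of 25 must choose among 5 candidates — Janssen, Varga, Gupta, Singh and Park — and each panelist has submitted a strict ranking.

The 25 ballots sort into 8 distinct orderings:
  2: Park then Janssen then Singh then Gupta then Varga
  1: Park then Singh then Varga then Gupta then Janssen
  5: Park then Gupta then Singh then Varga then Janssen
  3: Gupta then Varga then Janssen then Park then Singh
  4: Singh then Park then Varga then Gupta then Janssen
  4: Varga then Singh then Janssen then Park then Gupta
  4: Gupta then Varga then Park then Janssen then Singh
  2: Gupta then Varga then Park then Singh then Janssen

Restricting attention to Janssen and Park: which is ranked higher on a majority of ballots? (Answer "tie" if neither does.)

Park

Ballots ranking Janssen above Park: 3 + 4 = 7.
Ballots ranking Park above Janssen: 25 − 7 = 18.
Park wins the head-to-head 18–7.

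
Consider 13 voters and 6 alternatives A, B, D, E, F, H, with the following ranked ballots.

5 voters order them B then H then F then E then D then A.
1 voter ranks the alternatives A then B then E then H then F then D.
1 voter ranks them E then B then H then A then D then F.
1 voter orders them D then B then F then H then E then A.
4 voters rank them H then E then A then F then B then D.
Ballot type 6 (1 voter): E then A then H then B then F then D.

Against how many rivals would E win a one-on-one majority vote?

E against each rival (13 voters):
E vs A: E preferred on 5+1+1+4+1 = 12 ballots; E wins 12–1.
E vs B: E preferred on 1+4+1 = 6 ballots; B wins 7–6.
E vs D: 12 to 1, E.
E–F: E 7–6.
E vs H: E preferred on 1+1+1 = 3 ballots; H wins 10–3.
E beats A, D, F; loses to B, H — 3 pairwise wins.

3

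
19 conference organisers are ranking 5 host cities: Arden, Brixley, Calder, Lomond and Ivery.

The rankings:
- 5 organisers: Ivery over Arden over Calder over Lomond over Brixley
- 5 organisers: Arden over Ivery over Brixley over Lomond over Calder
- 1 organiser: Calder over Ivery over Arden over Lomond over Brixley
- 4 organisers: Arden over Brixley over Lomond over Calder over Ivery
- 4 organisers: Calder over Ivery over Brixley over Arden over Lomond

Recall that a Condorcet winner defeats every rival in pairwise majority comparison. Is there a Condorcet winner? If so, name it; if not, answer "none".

Ivery

Pairwise majorities:
Arden–Brixley: Arden 15–4.
Arden vs Calder: Arden, 14–5.
Arden vs Lomond: Arden, 19–0.
Arden vs Ivery: 9 to 10, Ivery.
Brixley–Calder: Calder 10–9.
Brixley vs Lomond: Brixley is ranked higher on 5+4+4 = 13 ballots, Lomond on 6. Brixley wins 13–6.
Brixley vs Ivery: Ivery wins 15–4.
Calder vs Lomond: Calder, 10–9.
Calder vs Ivery: Calder preferred on 1+4+4 = 9 ballots; Ivery wins 10–9.
Lomond vs Ivery: Lomond is ranked higher on 4 ballots, Ivery on 15. Ivery wins 15–4.
Ivery beats each of Arden, Brixley, Calder, Lomond — Ivery is the Condorcet winner.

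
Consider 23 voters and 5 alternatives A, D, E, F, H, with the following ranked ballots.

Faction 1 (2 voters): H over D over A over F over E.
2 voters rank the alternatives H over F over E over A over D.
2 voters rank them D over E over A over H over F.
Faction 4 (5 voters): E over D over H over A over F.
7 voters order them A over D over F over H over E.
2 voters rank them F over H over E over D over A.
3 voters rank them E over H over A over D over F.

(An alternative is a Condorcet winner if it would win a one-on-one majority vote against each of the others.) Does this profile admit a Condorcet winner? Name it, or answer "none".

Pairwise majorities:
A vs D: 2+7+3 = 12 for A, 11 for D — A by 12–11.
A vs E: E, 14–9.
A vs F: A preferred on 2+2+5+7+3 = 19 ballots; A wins 19–4.
A vs H: A is ranked higher on 2+7 = 9 ballots, H on 14. H wins 14–9.
D vs E: E wins 12–11.
D vs F: D preferred on 2+2+5+7+3 = 19 ballots; D wins 19–4.
D vs H: D preferred on 2+5+7 = 14 ballots; D wins 14–9.
E vs F: E preferred on 2+5+3 = 10 ballots; F wins 13–10.
E vs H: H wins 13–10.
F vs H: H, 14–9.
Every alternative loses at least once (A loses to E; D loses to A; E loses to F; F loses to A; H loses to D). The majority relation contains the cycle A beats D beats H beats A, so there is no Condorcet winner.

none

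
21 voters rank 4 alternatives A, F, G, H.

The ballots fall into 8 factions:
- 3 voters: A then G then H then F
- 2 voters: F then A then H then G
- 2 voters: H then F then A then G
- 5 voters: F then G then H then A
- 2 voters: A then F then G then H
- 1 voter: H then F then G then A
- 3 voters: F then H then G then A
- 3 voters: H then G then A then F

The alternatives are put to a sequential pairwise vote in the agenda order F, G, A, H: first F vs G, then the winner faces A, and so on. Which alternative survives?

Round 1: F vs G — 15–6, F advances.
Round 2: F vs A — 13–8, F advances.
Round 3: F vs H — 12–9, F advances.
The agenda winner is F.

F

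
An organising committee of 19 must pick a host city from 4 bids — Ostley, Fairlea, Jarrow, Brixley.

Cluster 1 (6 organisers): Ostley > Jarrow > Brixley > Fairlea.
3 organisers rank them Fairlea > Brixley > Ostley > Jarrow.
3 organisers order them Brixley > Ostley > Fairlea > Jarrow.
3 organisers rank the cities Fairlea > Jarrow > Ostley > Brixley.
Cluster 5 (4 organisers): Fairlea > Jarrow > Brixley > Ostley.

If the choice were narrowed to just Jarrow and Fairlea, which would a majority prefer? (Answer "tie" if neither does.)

Fairlea

Ballots ranking Jarrow above Fairlea: 6.
Ballots ranking Fairlea above Jarrow: 19 − 6 = 13.
Fairlea wins the head-to-head 13–6.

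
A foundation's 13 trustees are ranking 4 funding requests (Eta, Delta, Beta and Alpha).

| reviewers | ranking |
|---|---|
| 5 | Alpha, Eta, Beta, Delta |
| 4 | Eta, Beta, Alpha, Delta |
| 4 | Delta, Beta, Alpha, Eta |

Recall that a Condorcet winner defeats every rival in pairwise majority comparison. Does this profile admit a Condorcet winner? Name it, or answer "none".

Pairwise majorities:
Eta vs Delta: Eta, 9–4.
Eta vs Beta: Eta wins 9–4.
Eta–Alpha: Alpha 9–4.
Delta–Beta: Beta 9–4.
Delta–Alpha: Alpha 9–4.
Beta vs Alpha: Beta, 8–5.
Every project loses at least once (Eta loses to Alpha; Delta loses to Eta; Beta loses to Eta; Alpha loses to Beta). The majority relation contains the cycle Eta beats Beta beats Alpha beats Eta, so there is no Condorcet winner.

none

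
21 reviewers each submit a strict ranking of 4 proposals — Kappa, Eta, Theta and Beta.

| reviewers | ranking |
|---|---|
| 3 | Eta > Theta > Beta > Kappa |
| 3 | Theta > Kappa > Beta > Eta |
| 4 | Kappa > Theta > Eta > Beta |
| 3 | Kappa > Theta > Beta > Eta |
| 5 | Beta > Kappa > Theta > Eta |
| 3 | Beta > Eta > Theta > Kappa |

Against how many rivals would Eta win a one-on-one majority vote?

Eta against each rival (21 reviewers):
Eta vs Kappa: 6 to 15, Kappa.
Eta vs Theta: 3+3 = 6 for Eta, 15 for Theta — Theta by 15–6.
Eta vs Beta: Beta wins 14–7.
Eta beats no one; loses to Kappa, Theta, Beta — 0 pairwise wins.

0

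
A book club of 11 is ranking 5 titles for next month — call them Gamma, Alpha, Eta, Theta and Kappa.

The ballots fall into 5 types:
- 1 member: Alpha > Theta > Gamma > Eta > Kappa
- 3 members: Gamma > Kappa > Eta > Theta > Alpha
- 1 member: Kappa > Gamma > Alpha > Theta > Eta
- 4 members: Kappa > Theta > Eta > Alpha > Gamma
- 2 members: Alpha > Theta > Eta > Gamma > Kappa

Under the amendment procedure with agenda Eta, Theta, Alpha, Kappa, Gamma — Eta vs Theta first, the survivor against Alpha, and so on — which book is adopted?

Round 1: Eta vs Theta — 3–8, Theta advances.
Round 2: Theta vs Alpha — 7–4, Theta advances.
Round 3: Theta vs Kappa — 3–8, Kappa advances.
Round 4: Kappa vs Gamma — 5–6, Gamma advances.
The agenda winner is Gamma.

Gamma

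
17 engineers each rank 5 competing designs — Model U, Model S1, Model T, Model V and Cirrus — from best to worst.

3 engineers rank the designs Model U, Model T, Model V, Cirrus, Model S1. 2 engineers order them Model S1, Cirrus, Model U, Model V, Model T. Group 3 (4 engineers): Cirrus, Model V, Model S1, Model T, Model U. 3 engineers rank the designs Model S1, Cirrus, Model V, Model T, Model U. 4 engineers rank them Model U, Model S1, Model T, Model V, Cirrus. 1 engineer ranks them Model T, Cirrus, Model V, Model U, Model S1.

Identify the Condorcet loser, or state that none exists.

Head-to-head results (17 engineers):
Model U vs Model S1: 8 to 9, Model S1.
Model U–Model T: Model U 9–8.
Model U vs Model V: Model U, 9–8.
Model U vs Cirrus: 3+4 = 7 for Model U, 10 for Cirrus — Cirrus by 10–7.
Model S1 vs Model T: Model S1, 13–4.
Model S1 vs Model V: Model S1 preferred on 2+3+4 = 9 ballots; Model S1 wins 9–8.
Model S1 vs Cirrus: Model S1 preferred on 2+3+4 = 9 ballots; Model S1 wins 9–8.
Model T vs Model V: 8 to 9, Model V.
Model T vs Cirrus: Cirrus, 9–8.
Model V vs Cirrus: Model V is ranked higher on 3+4 = 7 ballots, Cirrus on 10. Cirrus wins 10–7.
Model T is beaten in every head-to-head and is the Condorcet loser.

Model T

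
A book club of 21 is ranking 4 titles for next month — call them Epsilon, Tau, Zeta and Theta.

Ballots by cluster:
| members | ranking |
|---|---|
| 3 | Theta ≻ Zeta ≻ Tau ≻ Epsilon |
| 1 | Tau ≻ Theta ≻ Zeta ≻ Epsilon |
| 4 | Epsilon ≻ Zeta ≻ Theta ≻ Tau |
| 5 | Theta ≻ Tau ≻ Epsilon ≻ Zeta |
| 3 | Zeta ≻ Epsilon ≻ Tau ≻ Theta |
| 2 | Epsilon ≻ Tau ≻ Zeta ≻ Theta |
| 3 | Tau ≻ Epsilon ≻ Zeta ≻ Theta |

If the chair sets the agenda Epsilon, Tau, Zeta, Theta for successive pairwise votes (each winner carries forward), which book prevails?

Theta

Round 1: Epsilon vs Tau — 9–12, Tau advances.
Round 2: Tau vs Zeta — 11–10, Tau advances.
Round 3: Tau vs Theta — 9–12, Theta advances.
Theta survives the agenda.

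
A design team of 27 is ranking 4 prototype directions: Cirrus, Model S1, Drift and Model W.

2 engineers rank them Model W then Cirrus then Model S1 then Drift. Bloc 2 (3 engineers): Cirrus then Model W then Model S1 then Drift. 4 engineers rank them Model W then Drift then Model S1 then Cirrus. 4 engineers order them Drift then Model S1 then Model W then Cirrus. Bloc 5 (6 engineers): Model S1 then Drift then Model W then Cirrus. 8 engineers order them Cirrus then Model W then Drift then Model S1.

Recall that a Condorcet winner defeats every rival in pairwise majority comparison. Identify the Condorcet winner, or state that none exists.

Check each pair by majority over 27 ballots:
Cirrus vs Model S1: Cirrus is ranked higher on 2+3+8 = 13 ballots, Model S1 on 14. Model S1 wins 14–13.
Cirrus vs Drift: Cirrus preferred on 2+3+8 = 13 ballots; Drift wins 14–13.
Cirrus vs Model W: 11 to 16, Model W.
Model S1 vs Drift: 11 to 16, Drift.
Model S1 vs Model W: 10 to 17, Model W.
Drift vs Model W: Drift preferred on 4+6 = 10 ballots; Model W wins 17–10.
Only Model W has no losses; Model W is the Condorcet winner.

Model W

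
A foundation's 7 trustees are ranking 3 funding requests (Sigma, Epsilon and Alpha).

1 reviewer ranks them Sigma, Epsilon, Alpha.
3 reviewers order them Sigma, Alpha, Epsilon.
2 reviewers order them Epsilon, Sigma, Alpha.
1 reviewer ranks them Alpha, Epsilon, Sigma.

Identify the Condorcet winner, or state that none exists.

Sigma

Check each pair by majority over 7 ballots:
Sigma vs Epsilon: Sigma preferred on 1+3 = 4 ballots; Sigma wins 4–3.
Sigma vs Alpha: 1+3+2 = 6 for Sigma, 1 for Alpha — Sigma by 6–1.
Epsilon vs Alpha: 3 to 4, Alpha.
Sigma beats each of Epsilon, Alpha — Sigma is the Condorcet winner.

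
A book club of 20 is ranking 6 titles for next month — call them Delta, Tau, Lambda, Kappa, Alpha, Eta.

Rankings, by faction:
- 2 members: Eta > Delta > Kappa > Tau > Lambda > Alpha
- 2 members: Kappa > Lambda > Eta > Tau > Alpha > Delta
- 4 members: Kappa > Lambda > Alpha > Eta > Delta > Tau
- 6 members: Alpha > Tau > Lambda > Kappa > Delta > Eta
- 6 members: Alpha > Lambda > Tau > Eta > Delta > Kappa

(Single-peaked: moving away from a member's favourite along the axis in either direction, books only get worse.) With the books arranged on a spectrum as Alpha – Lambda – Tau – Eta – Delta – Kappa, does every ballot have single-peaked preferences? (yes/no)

no

Axis positions: Alpha=1, Lambda=2, Tau=3, Eta=4, Delta=5, Kappa=6.
Faction 1 (peak Eta at position 4): ranking walks positions 4-5-6-3-2-1, expanding outward from the peak — single-peaked.
Faction 2: ranking walks positions 6-2-4-3-1-5; Lambda is ranked above Delta even though Delta lies between Lambda and the peak Kappa on the axis — preferences dip and rise again. Not single-peaked.
Faction 3: ranking walks positions 6-2-1-4-5-3; Lambda is ranked above Delta even though Delta lies between Lambda and the peak Kappa on the axis — preferences dip and rise again. Not single-peaked.
Faction 4: ranking walks positions 1-3-2-6-5-4; Tau is ranked above Lambda even though Lambda lies between Tau and the peak Alpha on the axis — preferences dip and rise again. Not single-peaked.
Faction 5 (peak Alpha at position 1): ranking walks positions 1-2-3-4-5-6, expanding outward from the peak — single-peaked.
Faction 2 violates single-peakedness, so the profile is not single-peaked on this axis.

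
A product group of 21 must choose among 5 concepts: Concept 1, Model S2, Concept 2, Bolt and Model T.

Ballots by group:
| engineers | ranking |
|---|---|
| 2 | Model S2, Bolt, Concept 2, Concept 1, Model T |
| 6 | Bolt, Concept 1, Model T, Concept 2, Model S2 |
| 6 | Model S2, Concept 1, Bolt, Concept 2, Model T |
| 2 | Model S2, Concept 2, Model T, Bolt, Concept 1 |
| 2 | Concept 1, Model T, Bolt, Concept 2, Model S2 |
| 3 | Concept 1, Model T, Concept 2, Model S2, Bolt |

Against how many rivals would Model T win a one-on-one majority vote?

Model T against each rival (21 engineers):
Model T vs Concept 1: Concept 1 wins 19–2.
Model T vs Model S2: 11 to 10, Model T.
Model T–Concept 2: Model T 11–10.
Model T–Bolt: Bolt 14–7.
Model T beats Model S2, Concept 2; loses to Concept 1, Bolt — 2 pairwise wins.

2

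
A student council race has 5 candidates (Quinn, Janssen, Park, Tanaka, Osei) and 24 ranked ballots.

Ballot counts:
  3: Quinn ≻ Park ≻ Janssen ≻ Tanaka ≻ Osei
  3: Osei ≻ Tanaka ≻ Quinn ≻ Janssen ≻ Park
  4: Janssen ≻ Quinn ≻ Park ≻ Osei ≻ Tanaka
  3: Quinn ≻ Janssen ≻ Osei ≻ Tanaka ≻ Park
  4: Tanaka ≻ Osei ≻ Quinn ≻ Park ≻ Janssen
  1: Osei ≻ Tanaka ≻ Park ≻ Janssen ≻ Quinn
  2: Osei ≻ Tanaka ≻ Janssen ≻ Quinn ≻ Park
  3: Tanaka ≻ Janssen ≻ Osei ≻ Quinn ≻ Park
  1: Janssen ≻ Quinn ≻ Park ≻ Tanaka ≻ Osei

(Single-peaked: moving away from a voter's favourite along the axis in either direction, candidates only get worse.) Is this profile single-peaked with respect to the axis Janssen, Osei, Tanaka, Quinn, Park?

Axis positions: Janssen=1, Osei=2, Tanaka=3, Quinn=4, Park=5.
Type 1: ranking walks positions 4-5-1-3-2; Janssen is ranked above Tanaka even though Tanaka lies between Janssen and the peak Quinn on the axis — preferences dip and rise again. Not single-peaked.
Type 2 (peak Osei at position 2): ranking walks positions 2-3-4-1-5, expanding outward from the peak — single-peaked.
Type 3: ranking walks positions 1-4-5-2-3; Quinn is ranked above Osei even though Osei lies between Quinn and the peak Janssen on the axis — preferences dip and rise again. Not single-peaked.
Type 4: ranking walks positions 4-1-2-3-5; Janssen is ranked above Tanaka even though Tanaka lies between Janssen and the peak Quinn on the axis — preferences dip and rise again. Not single-peaked.
Type 5 (peak Tanaka at position 3): ranking walks positions 3-2-4-5-1, expanding outward from the peak — single-peaked.
Type 6: ranking walks positions 2-3-5-1-4; Park is ranked above Quinn even though Quinn lies between Park and the peak Osei on the axis — preferences dip and rise again. Not single-peaked.
Type 7 (peak Osei at position 2): ranking walks positions 2-3-1-4-5, expanding outward from the peak — single-peaked.
Type 8: ranking walks positions 3-1-2-4-5; Janssen is ranked above Osei even though Osei lies between Janssen and the peak Tanaka on the axis — preferences dip and rise again. Not single-peaked.
Type 9: ranking walks positions 1-4-5-3-2; Quinn is ranked above Osei even though Osei lies between Quinn and the peak Janssen on the axis — preferences dip and rise again. Not single-peaked.
Type 1 violates single-peakedness, so the profile is not single-peaked on this axis.

no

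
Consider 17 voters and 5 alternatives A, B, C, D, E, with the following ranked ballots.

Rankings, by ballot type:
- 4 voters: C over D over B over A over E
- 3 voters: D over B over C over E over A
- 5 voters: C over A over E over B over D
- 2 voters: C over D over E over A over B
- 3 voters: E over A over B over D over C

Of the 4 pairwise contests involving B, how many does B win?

B against each rival (17 voters):
B vs A: 4+3 = 7 for B, 10 for A — A by 10–7.
B vs C: C, 11–6.
B vs D: 8 to 9, D.
B vs E: 7 to 10, E.
B beats no one; loses to A, C, D, E — 0 pairwise wins.

0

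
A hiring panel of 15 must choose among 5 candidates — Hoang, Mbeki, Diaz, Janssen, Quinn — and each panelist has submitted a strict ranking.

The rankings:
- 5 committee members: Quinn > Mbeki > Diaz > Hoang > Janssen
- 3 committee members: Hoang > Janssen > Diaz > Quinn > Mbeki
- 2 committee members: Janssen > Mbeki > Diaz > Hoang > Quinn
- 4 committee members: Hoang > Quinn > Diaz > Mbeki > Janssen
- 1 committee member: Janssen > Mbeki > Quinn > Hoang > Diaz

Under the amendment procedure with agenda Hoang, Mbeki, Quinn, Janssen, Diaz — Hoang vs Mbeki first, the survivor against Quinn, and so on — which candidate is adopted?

Round 1: Hoang vs Mbeki — 7–8, Mbeki advances.
Round 2: Mbeki vs Quinn — 3–12, Quinn advances.
Round 3: Quinn vs Janssen — 9–6, Quinn advances.
Round 4: Quinn vs Diaz — 10–5, Quinn advances.
The agenda winner is Quinn.

Quinn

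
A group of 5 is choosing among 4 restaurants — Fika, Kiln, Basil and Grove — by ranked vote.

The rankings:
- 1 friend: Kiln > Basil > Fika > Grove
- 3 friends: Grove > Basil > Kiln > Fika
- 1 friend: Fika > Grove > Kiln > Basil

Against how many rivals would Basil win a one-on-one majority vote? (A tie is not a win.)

Basil against each rival (5 friends):
Basil vs Fika: Basil wins 4–1.
Basil vs Kiln: 3 for Basil, 2 for Kiln — Basil by 3–2.
Basil vs Grove: Grove wins 4–1.
Basil beats Fika, Kiln; loses to Grove — 2 pairwise wins.

2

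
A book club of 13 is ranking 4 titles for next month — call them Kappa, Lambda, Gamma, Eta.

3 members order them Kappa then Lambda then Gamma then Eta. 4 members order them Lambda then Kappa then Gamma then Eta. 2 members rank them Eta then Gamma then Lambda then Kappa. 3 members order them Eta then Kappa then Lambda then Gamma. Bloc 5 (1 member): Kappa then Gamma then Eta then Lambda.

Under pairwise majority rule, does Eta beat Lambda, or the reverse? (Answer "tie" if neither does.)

Lambda

Ballots ranking Eta above Lambda: 2 + 3 + 1 = 6.
Ballots ranking Lambda above Eta: 13 − 6 = 7.
Lambda wins the head-to-head 7–6.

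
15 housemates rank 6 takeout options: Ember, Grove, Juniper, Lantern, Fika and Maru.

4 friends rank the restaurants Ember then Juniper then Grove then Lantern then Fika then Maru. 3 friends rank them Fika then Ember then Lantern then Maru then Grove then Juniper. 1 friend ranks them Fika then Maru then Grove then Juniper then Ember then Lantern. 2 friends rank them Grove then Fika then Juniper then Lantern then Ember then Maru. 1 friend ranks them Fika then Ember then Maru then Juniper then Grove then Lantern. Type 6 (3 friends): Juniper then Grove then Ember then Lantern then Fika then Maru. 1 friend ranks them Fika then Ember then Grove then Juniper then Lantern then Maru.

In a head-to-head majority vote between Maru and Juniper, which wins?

Ballots ranking Maru above Juniper: 3 + 1 + 1 = 5.
Ballots ranking Juniper above Maru: 15 − 5 = 10.
Juniper wins the head-to-head 10–5.

Juniper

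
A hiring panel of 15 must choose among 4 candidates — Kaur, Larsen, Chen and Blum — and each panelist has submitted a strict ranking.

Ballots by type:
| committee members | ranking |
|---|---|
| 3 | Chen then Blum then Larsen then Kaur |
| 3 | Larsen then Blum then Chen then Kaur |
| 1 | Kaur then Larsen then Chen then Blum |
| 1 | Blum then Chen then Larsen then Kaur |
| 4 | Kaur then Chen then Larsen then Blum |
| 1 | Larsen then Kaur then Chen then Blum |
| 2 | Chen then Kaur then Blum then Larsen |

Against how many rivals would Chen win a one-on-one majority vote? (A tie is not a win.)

3

Chen against each rival (15 committee members):
Chen vs Kaur: Chen preferred on 3+3+1+2 = 9 ballots; Chen wins 9–6.
Chen vs Larsen: 10 to 5, Chen.
Chen–Blum: Chen 11–4.
Chen beats Kaur, Larsen, Blum — 3 pairwise wins.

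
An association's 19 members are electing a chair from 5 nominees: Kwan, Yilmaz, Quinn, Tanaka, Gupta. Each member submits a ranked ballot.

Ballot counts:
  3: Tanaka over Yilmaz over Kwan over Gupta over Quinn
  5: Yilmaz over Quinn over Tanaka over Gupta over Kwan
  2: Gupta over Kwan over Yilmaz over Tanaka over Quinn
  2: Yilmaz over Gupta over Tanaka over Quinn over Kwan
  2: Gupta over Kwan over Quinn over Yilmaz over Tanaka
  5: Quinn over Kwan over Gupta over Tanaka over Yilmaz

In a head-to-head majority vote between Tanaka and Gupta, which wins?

Gupta

Ballots ranking Tanaka above Gupta: 3 + 5 = 8.
Ballots ranking Gupta above Tanaka: 19 − 8 = 11.
Gupta wins the head-to-head 11–8.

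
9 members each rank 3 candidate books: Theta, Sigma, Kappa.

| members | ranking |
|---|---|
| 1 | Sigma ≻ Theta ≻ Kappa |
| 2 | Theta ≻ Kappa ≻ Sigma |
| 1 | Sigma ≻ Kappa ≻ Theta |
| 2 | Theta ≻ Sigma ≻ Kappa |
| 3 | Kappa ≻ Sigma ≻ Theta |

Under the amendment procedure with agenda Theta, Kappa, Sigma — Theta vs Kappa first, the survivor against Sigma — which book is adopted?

Sigma

Round 1: Theta vs Kappa — 5–4, Theta advances.
Round 2: Theta vs Sigma — 4–5, Sigma advances.
The agenda winner is Sigma.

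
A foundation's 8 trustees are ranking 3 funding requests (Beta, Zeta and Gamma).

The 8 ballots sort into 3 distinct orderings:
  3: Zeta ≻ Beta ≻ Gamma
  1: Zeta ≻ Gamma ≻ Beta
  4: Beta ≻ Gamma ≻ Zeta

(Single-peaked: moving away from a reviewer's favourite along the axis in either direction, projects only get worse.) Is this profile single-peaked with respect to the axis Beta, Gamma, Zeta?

Axis positions: Beta=1, Gamma=2, Zeta=3.
Bloc 1: ranking walks positions 3-1-2; Beta is ranked above Gamma even though Gamma lies between Beta and the peak Zeta on the axis — preferences dip and rise again. Not single-peaked.
Bloc 2 (peak Zeta at position 3): ranking walks positions 3-2-1, expanding outward from the peak — single-peaked.
Bloc 3 (peak Beta at position 1): ranking walks positions 1-2-3, expanding outward from the peak — single-peaked.
Bloc 1 violates single-peakedness, so the profile is not single-peaked on this axis.

no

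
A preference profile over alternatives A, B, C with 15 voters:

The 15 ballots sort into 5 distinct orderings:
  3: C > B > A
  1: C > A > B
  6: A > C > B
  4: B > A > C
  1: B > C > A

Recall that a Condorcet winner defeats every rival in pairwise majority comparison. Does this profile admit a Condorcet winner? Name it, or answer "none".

Pairwise majorities:
A vs B: B wins 8–7.
A vs C: A, 10–5.
B vs C: C wins 10–5.
No alternative is unbeaten: A loses to B; B loses to C; C loses to A. In particular A > C > B > A is a majority cycle — no Condorcet winner exists.

none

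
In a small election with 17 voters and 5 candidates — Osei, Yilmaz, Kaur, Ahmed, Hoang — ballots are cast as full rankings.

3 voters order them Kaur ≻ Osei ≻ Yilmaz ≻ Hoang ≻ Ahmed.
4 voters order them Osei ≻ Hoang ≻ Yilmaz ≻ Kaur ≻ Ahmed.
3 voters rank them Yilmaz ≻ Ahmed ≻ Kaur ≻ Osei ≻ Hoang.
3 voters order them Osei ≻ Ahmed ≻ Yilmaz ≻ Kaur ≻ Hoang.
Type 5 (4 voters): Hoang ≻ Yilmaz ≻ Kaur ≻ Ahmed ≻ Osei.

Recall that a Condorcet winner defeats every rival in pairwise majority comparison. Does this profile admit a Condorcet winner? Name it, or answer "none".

none

Check each pair by majority over 17 ballots:
Osei vs Yilmaz: Osei is ranked higher on 3+4+3 = 10 ballots, Yilmaz on 7. Osei wins 10–7.
Osei vs Kaur: Osei preferred on 4+3 = 7 ballots; Kaur wins 10–7.
Osei–Ahmed: Osei 10–7.
Osei vs Hoang: Osei preferred on 3+4+3+3 = 13 ballots; Osei wins 13–4.
Yilmaz vs Kaur: Yilmaz, 14–3.
Yilmaz vs Ahmed: Yilmaz is ranked higher on 3+4+3+4 = 14 ballots, Ahmed on 3. Yilmaz wins 14–3.
Yilmaz vs Hoang: Yilmaz preferred on 3+3+3 = 9 ballots; Yilmaz wins 9–8.
Kaur vs Ahmed: Kaur, 11–6.
Kaur vs Hoang: Kaur, 9–8.
Ahmed vs Hoang: 3+3 = 6 for Ahmed, 11 for Hoang — Hoang by 11–6.
No candidate is unbeaten: Osei loses to Kaur; Yilmaz loses to Osei; Kaur loses to Yilmaz; Ahmed loses to Osei; Hoang loses to Osei. In particular Osei beats Yilmaz beats Kaur beats Osei is a majority cycle — no Condorcet winner exists.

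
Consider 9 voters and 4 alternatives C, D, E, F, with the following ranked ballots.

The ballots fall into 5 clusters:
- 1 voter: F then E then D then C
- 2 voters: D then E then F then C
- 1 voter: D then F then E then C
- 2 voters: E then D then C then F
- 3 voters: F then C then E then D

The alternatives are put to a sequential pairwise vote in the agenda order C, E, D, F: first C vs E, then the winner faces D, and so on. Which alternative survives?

Round 1: C vs E — 3–6, E advances.
Round 2: E vs D — 6–3, E advances.
Round 3: E vs F — 4–5, F advances.
The agenda winner is F.

F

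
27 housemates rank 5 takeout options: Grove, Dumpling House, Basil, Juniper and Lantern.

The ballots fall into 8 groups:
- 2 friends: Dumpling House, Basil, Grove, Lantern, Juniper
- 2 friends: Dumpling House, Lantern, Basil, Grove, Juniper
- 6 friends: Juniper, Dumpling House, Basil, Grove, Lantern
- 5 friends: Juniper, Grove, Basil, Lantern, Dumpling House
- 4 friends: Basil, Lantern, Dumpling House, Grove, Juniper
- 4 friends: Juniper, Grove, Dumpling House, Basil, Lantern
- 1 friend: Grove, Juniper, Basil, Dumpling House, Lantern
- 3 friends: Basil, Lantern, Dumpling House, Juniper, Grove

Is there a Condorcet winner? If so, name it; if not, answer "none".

Juniper

Pairwise majorities:
Grove–Dumpling House: Dumpling House 17–10.
Grove vs Basil: 10 to 17, Basil.
Grove vs Juniper: Grove preferred on 2+2+4+1 = 9 ballots; Juniper wins 18–9.
Grove vs Lantern: Grove, 18–9.
Dumpling House vs Basil: Dumpling House is ranked higher on 2+2+6+4 = 14 ballots, Basil on 13. Dumpling House wins 14–13.
Dumpling House vs Juniper: 2+2+4+3 = 11 for Dumpling House, 16 for Juniper — Juniper by 16–11.
Dumpling House vs Lantern: Dumpling House wins 15–12.
Basil vs Juniper: 11 to 16, Juniper.
Basil vs Lantern: Basil, 25–2.
Juniper vs Lantern: Juniper, 16–11.
Juniper defeats every rival head-to-head and is the Condorcet winner.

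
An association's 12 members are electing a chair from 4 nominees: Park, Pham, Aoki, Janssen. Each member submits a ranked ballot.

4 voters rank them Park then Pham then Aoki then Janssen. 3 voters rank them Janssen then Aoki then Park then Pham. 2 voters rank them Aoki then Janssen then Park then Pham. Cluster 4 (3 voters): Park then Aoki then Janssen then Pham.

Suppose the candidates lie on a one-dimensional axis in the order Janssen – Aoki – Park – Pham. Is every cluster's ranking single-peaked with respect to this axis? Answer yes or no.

yes

Axis positions: Janssen=1, Aoki=2, Park=3, Pham=4.
Cluster 1 (peak Park at position 3): ranking walks positions 3-4-2-1, expanding outward from the peak — single-peaked.
Cluster 2 (peak Janssen at position 1): ranking walks positions 1-2-3-4, expanding outward from the peak — single-peaked.
Cluster 3 (peak Aoki at position 2): ranking walks positions 2-1-3-4, expanding outward from the peak — single-peaked.
Cluster 4 (peak Park at position 3): ranking walks positions 3-2-1-4, expanding outward from the peak — single-peaked.
Every ranking is single-peaked on this axis.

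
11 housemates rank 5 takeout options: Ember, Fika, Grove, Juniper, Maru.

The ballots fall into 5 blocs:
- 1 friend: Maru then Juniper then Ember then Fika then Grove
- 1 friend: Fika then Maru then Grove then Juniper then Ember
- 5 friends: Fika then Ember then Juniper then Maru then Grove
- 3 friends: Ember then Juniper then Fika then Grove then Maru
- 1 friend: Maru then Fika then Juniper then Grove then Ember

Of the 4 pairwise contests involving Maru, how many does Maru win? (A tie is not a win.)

1

Maru against each rival (11 friends):
Maru vs Ember: Maru is ranked higher on 1+1+1 = 3 ballots, Ember on 8. Ember wins 8–3.
Maru vs Fika: Maru preferred on 1+1 = 2 ballots; Fika wins 9–2.
Maru vs Grove: 8 to 3, Maru.
Maru vs Juniper: 1+1+1 = 3 for Maru, 8 for Juniper — Juniper by 8–3.
Maru beats Grove; loses to Ember, Fika, Juniper — 1 pairwise win.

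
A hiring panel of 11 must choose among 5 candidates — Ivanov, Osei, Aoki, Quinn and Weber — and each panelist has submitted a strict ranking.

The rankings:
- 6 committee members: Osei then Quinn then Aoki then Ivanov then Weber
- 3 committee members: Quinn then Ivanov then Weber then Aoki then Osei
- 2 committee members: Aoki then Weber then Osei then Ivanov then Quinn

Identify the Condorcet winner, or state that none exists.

Osei

Check each pair by majority over 11 ballots:
Ivanov vs Osei: 3 for Ivanov, 8 for Osei — Osei by 8–3.
Ivanov vs Aoki: 3 to 8, Aoki.
Ivanov vs Quinn: 2 to 9, Quinn.
Ivanov vs Weber: Ivanov is ranked higher on 6+3 = 9 ballots, Weber on 2. Ivanov wins 9–2.
Osei vs Aoki: 6 to 5, Osei.
Osei vs Quinn: Osei is ranked higher on 6+2 = 8 ballots, Quinn on 3. Osei wins 8–3.
Osei vs Weber: Osei is ranked higher on 6 ballots, Weber on 5. Osei wins 6–5.
Aoki vs Quinn: Aoki is ranked higher on 2 ballots, Quinn on 9. Quinn wins 9–2.
Aoki vs Weber: Aoki is ranked higher on 6+2 = 8 ballots, Weber on 3. Aoki wins 8–3.
Quinn vs Weber: Quinn preferred on 6+3 = 9 ballots; Quinn wins 9–2.
Osei beats each of Ivanov, Aoki, Quinn, Weber — Osei is the Condorcet winner.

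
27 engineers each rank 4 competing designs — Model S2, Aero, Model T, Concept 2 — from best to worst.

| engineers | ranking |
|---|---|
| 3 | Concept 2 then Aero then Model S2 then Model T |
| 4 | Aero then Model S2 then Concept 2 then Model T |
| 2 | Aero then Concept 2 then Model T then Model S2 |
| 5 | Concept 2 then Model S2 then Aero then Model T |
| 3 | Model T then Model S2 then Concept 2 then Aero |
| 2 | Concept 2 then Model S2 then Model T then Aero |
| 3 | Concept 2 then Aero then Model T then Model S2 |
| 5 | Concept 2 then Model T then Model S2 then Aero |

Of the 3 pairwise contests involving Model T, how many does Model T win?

0

Model T against each rival (27 engineers):
Model T vs Model S2: Model T is ranked higher on 2+3+3+5 = 13 ballots, Model S2 on 14. Model S2 wins 14–13.
Model T vs Aero: 3+2+5 = 10 for Model T, 17 for Aero — Aero by 17–10.
Model T–Concept 2: Concept 2 24–3.
Model T beats no one; loses to Model S2, Aero, Concept 2 — 0 pairwise wins.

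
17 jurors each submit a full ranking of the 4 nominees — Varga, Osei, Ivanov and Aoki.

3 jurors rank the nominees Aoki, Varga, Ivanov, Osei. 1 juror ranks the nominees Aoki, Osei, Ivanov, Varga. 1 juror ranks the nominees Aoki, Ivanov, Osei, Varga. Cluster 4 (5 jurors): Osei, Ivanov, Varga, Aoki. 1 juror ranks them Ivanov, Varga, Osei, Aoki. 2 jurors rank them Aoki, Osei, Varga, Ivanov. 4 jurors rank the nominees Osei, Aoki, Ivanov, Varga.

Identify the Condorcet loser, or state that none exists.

Varga

Pairwise majorities:
Varga vs Osei: 4 to 13, Osei.
Varga vs Ivanov: 5 to 12, Ivanov.
Varga vs Aoki: 5+1 = 6 for Varga, 11 for Aoki — Aoki by 11–6.
Osei–Ivanov: Osei 12–5.
Osei–Aoki: Osei 10–7.
Ivanov vs Aoki: Aoki, 11–6.
Varga loses to every other nominee — it is the Condorcet loser.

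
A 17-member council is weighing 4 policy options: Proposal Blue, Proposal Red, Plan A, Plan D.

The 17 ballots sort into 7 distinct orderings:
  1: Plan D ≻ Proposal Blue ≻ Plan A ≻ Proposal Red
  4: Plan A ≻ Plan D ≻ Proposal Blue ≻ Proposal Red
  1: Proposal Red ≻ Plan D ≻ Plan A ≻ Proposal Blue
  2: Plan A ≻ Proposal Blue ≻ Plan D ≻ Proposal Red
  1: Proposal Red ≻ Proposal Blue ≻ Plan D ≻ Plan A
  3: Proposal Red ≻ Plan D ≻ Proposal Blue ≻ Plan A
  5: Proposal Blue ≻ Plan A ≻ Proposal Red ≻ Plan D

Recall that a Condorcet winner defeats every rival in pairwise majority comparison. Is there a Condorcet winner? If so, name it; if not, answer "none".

none

Head-to-head results (17 council members):
Proposal Blue vs Proposal Red: 1+4+2+5 = 12 for Proposal Blue, 5 for Proposal Red — Proposal Blue by 12–5.
Proposal Blue vs Plan A: Proposal Blue is ranked higher on 1+1+3+5 = 10 ballots, Plan A on 7. Proposal Blue wins 10–7.
Proposal Blue vs Plan D: Proposal Blue is ranked higher on 2+1+5 = 8 ballots, Plan D on 9. Plan D wins 9–8.
Proposal Red vs Plan A: Proposal Red preferred on 1+1+3 = 5 ballots; Plan A wins 12–5.
Proposal Red vs Plan D: 10 to 7, Proposal Red.
Plan A vs Plan D: Plan A preferred on 4+2+5 = 11 ballots; Plan A wins 11–6.
Each option drops at least one matchup (Proposal Blue loses to Plan D; Proposal Red loses to Proposal Blue; Plan A loses to Proposal Blue; Plan D loses to Proposal Red); the cycle Proposal Blue beats Proposal Red beats Plan D beats Proposal Blue rules out a Condorcet winner.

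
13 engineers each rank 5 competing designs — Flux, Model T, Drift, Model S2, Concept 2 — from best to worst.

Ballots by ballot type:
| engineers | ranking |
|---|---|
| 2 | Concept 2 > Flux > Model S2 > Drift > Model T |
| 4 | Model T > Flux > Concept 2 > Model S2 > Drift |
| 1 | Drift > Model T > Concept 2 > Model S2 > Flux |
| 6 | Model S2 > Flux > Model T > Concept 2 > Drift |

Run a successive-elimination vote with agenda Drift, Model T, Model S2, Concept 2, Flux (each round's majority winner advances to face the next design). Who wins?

Flux

Round 1: Drift vs Model T — 3–10, Model T advances.
Round 2: Model T vs Model S2 — 5–8, Model S2 advances.
Round 3: Model S2 vs Concept 2 — 6–7, Concept 2 advances.
Round 4: Concept 2 vs Flux — 3–10, Flux advances.
Flux survives the agenda.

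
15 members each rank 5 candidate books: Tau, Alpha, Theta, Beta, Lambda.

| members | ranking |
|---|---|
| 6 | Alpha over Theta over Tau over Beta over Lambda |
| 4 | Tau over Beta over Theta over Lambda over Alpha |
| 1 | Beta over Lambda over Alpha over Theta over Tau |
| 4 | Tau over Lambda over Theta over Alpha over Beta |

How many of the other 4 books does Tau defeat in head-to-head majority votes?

4

Tau against each rival (15 members):
Tau vs Alpha: Tau preferred on 4+4 = 8 ballots; Tau wins 8–7.
Tau vs Theta: Tau preferred on 4+4 = 8 ballots; Tau wins 8–7.
Tau vs Beta: Tau, 14–1.
Tau vs Lambda: Tau wins 14–1.
Tau beats Alpha, Theta, Beta, Lambda — 4 pairwise wins.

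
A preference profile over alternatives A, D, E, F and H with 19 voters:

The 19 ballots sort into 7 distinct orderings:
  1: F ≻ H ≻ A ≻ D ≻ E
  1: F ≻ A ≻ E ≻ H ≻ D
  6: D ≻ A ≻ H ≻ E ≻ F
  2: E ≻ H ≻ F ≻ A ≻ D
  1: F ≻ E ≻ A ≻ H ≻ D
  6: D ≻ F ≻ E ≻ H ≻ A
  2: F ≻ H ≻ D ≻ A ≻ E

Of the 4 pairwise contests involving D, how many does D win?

4

D against each rival (19 voters):
D vs A: 14 to 5, D.
D vs E: D, 15–4.
D vs F: D is ranked higher on 6+6 = 12 ballots, F on 7. D wins 12–7.
D vs H: D wins 12–7.
D beats A, E, F, H — 4 pairwise wins.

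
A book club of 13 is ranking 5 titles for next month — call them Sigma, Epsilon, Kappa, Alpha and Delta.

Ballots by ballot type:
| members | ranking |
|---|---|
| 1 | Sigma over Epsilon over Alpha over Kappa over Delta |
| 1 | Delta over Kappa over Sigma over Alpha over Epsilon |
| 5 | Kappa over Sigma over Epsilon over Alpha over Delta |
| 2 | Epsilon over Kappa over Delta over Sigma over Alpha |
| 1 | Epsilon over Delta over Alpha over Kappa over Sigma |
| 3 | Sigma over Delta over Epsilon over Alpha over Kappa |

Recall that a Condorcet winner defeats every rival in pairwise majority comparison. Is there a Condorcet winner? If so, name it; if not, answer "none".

none

Pairwise majorities:
Sigma–Epsilon: Sigma 10–3.
Sigma vs Kappa: Kappa, 9–4.
Sigma–Alpha: Sigma 12–1.
Sigma–Delta: Sigma 9–4.
Epsilon–Kappa: Epsilon 7–6.
Epsilon vs Alpha: Epsilon, 12–1.
Epsilon vs Delta: Epsilon, 9–4.
Kappa vs Alpha: Kappa, 8–5.
Kappa–Delta: Kappa 8–5.
Alpha–Delta: Delta 7–6.
Each book drops at least one matchup (Sigma loses to Kappa; Epsilon loses to Sigma; Kappa loses to Epsilon; Alpha loses to Sigma; Delta loses to Sigma); the cycle Sigma → Epsilon → Kappa → Sigma rules out a Condorcet winner.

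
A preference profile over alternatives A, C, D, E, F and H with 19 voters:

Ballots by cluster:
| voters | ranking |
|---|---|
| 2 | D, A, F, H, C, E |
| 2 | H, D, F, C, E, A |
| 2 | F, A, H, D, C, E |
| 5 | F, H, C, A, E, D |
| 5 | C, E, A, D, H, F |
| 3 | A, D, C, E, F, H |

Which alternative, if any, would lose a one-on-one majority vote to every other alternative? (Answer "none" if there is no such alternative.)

none

Head-to-head results (19 voters):
A vs C: C wins 12–7.
A vs D: A wins 15–4.
A vs E: A is ranked higher on 2+2+5+3 = 12 ballots, E on 7. A wins 12–7.
A vs F: 2+5+3 = 10 for A, 9 for F — A by 10–9.
A vs H: 2+2+5+3 = 12 for A, 7 for H — A by 12–7.
C vs D: C wins 10–9.
C vs E: C preferred on 2+2+2+5+5+3 = 19 ballots; C wins 19–0.
C–F: F 11–8.
C vs H: H, 11–8.
D vs E: E, 10–9.
D–F: D 12–7.
D vs H: 10 to 9, D.
E vs F: F wins 11–8.
E vs H: H wins 11–8.
F vs H: 12 to 7, F.
Each alternative has at least one pairwise win (A beats D; C beats A; D beats F; E beats D; F beats C; H beats C) — no Condorcet loser.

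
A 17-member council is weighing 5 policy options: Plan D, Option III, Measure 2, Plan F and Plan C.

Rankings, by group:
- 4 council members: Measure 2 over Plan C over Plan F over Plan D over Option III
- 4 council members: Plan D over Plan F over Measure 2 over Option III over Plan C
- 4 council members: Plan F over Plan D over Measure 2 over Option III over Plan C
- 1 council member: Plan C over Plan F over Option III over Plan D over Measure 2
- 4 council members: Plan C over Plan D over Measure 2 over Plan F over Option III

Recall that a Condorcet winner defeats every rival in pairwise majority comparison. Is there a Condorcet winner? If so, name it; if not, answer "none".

none

Check each pair by majority over 17 ballots:
Plan D vs Option III: Plan D, 16–1.
Plan D vs Measure 2: Plan D wins 13–4.
Plan D vs Plan F: Plan F, 9–8.
Plan D–Plan C: Plan C 9–8.
Option III vs Measure 2: Measure 2 wins 16–1.
Option III vs Plan F: Plan F wins 17–0.
Option III vs Plan C: Plan C wins 9–8.
Measure 2 vs Plan F: Plan F wins 9–8.
Measure 2 vs Plan C: Measure 2 wins 12–5.
Plan F vs Plan C: Plan C, 9–8.
Each option drops at least one matchup (Plan D loses to Plan F; Option III loses to Plan D; Measure 2 loses to Plan D; Plan F loses to Plan C; Plan C loses to Measure 2); the cycle Plan D > Measure 2 > Plan C > Plan D rules out a Condorcet winner.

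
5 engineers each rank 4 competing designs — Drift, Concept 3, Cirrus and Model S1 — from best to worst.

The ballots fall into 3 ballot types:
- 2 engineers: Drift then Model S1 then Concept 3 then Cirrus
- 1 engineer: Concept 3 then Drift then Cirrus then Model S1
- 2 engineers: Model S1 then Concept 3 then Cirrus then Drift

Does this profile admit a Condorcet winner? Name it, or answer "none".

none

Head-to-head results (5 engineers):
Drift vs Concept 3: Concept 3 wins 3–2.
Drift vs Cirrus: Drift, 3–2.
Drift vs Model S1: 3 to 2, Drift.
Concept 3 vs Cirrus: Concept 3 preferred on 2+1+2 = 5 ballots; Concept 3 wins 5–0.
Concept 3–Model S1: Model S1 4–1.
Cirrus vs Model S1: 1 for Cirrus, 4 for Model S1 — Model S1 by 4–1.
Every design loses at least once (Drift loses to Concept 3; Concept 3 loses to Model S1; Cirrus loses to Drift; Model S1 loses to Drift). The majority relation contains the cycle Drift beats Model S1 beats Concept 3 beats Drift, so there is no Condorcet winner.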